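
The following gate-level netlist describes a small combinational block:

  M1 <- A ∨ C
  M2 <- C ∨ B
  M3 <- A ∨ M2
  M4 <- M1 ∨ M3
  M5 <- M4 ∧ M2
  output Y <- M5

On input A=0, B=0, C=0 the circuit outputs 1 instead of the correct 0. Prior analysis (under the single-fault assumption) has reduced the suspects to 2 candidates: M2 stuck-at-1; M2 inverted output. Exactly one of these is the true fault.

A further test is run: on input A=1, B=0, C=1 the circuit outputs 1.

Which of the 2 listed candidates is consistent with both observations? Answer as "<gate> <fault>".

Evaluate each candidate on input A=1, B=0, C=1:
  M2 stuck-at-1: M1=1, M2=1 [stuck-at-1], M3=1, M4=1, M5=1 → 1 — matches
  M2 inverted output: M1=1, M2=0 [inverted output], M3=1, M4=1, M5=0 → 0 — eliminated
Only M2 stuck-at-1 reproduces the observed 1.

M2 stuck-at-1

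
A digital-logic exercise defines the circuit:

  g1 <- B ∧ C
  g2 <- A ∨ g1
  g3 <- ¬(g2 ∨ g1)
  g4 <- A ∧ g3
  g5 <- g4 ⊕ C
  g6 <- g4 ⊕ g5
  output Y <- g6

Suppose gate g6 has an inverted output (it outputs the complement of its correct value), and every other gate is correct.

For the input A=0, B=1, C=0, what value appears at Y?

Propagate with g6 forced: g1=0, g2=0, g3=1, g4=0, g5=0, g6=1 [inverted output].
So Y = 1. (Without the fault it would be 0.)

1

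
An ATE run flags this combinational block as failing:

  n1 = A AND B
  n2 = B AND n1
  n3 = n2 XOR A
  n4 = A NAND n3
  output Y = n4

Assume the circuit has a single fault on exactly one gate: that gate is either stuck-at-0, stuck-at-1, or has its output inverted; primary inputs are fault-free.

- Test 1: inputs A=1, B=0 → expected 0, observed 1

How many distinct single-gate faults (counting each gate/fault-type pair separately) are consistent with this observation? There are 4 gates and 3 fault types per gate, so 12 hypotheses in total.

6

Fault-free: n1=0, n2=0, n3=1, n4=0 → 0. Observed 1.
  n1 stuck-at-0: output 0 ✗
  n1 stuck-at-1: output 0 ✗
  n1 inverted output: output 0 ✗
  n2 stuck-at-0: output 0 ✗
  n2 stuck-at-1: output 1 ✓
  n2 inverted output: output 1 ✓
  n3 stuck-at-0: output 1 ✓
  n3 stuck-at-1: output 0 ✗
  n3 inverted output: output 1 ✓
  n4 stuck-at-0: output 0 ✗
  n4 stuck-at-1: output 1 ✓
  n4 inverted output: output 1 ✓
Consistent faults: {n2 stuck-at-1, n2 inverted output, n3 stuck-at-0, n3 inverted output, n4 stuck-at-1, n4 inverted output} — 6 in all.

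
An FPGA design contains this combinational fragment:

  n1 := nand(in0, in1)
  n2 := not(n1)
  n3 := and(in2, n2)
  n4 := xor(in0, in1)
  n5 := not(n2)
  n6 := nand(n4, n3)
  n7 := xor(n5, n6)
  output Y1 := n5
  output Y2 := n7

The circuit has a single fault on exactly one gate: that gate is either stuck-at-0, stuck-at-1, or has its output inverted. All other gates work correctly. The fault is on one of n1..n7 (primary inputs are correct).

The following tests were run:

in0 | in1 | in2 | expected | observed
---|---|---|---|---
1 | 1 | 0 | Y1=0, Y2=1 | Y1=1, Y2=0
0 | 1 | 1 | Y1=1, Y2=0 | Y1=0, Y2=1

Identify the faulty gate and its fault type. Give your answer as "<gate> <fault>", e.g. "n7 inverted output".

n5 inverted output

Fault-free values for test 1 (in0=1, in1=1, in2=0): n1=0, n2=1, n3=0, n4=0, n5=0, n6=1, n7=1, giving Y1=0, Y2=1. Observed Y1=1, Y2=0.
Test 1: faults giving observed Y1=1, Y2=0 are {n1 stuck-at-1, n1 inverted output, n2 stuck-at-0, n2 inverted output, n5 stuck-at-1, n5 inverted output}.
Test 2 (in0=0, in1=1, in2=1): fault-free n1=1, n2=0, n3=0, n4=1, n5=1, n6=1, n7=0 → Y1=1, Y2=0; observed Y1=0, Y2=1. Eliminates n1 stuck-at-1, n1 inverted output, n2 stuck-at-0, n2 inverted output, n5 stuck-at-1.
Only n5 inverted output is consistent with every test.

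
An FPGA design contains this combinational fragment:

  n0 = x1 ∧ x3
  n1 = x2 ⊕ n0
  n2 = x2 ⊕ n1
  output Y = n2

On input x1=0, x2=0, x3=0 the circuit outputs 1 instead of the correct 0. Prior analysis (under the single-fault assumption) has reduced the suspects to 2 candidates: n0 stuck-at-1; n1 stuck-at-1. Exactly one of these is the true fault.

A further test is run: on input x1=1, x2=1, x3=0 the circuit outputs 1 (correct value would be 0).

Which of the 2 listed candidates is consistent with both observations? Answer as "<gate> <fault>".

n0 stuck-at-1

Evaluate each candidate on input x1=1, x2=1, x3=0:
  n0 stuck-at-1: n0=1 [stuck-at-1], n1=0, n2=1 → 1 — matches
  n1 stuck-at-1: n0=0, n1=1 [stuck-at-1], n2=0 → 0 — eliminated
Only n0 stuck-at-1 reproduces the observed 1.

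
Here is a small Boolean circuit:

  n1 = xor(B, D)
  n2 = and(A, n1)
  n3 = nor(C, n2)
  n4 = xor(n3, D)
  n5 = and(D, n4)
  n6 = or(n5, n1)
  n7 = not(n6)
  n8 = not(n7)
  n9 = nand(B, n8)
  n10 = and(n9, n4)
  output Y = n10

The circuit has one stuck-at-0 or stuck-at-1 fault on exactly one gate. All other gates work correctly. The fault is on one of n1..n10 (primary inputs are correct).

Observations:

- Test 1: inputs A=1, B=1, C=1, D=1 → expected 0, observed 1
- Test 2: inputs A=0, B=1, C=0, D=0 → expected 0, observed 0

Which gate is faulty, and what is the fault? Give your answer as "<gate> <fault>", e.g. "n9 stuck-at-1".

Fault-free values for test 1 (A=1, B=1, C=1, D=1): n1=0, n2=0, n3=0, n4=1, n5=1, n6=1, n7=0, n8=1, n9=0, n10=0, giving Y=0. Observed 1.
Test 1: faults giving observed 1 are {n5 stuck-at-0, n6 stuck-at-0, n7 stuck-at-1, n8 stuck-at-0, n9 stuck-at-1, n10 stuck-at-1}.
Test 2 (A=0, B=1, C=0, D=0): fault-free n1=1, n2=0, n3=1, n4=1, n5=0, n6=1, n7=0, n8=1, n9=0, n10=0 → 0; observed 0. Eliminates n6 stuck-at-0, n7 stuck-at-1, n8 stuck-at-0, n9 stuck-at-1, n10 stuck-at-1.
Only n5 stuck-at-0 is consistent with every test.

n5 stuck-at-0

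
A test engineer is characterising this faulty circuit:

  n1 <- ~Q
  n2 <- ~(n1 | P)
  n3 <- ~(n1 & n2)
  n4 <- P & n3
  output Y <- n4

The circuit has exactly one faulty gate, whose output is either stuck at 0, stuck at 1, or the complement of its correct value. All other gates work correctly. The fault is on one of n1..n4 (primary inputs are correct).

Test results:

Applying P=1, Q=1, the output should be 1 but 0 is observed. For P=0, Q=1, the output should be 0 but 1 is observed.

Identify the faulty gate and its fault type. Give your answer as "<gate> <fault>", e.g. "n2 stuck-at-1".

n4 inverted output

Fault-free values for test 1 (P=1, Q=1): n1=0, n2=0, n3=1, n4=1, giving Y=1. Observed 0.
Test 1: faults giving observed 0 are {n3 stuck-at-0, n3 inverted output, n4 stuck-at-0, n4 inverted output}.
Test 2 (P=0, Q=1): fault-free n1=0, n2=1, n3=1, n4=0 → 0; observed 1. Eliminates n3 stuck-at-0, n3 inverted output, n4 stuck-at-0.
Only n4 inverted output is consistent with every test.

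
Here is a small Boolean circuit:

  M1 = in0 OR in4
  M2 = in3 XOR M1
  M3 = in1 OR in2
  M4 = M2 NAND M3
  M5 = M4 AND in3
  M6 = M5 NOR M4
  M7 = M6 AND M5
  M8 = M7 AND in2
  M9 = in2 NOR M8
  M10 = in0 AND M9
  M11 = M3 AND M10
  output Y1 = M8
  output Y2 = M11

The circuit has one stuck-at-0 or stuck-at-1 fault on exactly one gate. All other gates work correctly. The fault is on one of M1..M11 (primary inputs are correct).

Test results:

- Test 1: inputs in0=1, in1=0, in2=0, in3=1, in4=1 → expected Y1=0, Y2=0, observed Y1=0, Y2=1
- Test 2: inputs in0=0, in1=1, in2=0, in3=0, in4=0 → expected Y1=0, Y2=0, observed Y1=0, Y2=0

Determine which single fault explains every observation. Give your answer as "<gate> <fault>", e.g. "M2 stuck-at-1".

M3 stuck-at-1

Fault-free values for test 1 (in0=1, in1=0, in2=0, in3=1, in4=1): M1=1, M2=0, M3=0, M4=1, M5=1, M6=0, M7=0, M8=0, M9=1, M10=1, M11=0, giving Y1=0, Y2=0. Observed Y1=0, Y2=1.
Test 1: faults giving observed Y1=0, Y2=1 are {M3 stuck-at-1, M11 stuck-at-1}.
Test 2 (in0=0, in1=1, in2=0, in3=0, in4=0): fault-free M1=0, M2=0, M3=1, M4=1, M5=0, M6=0, M7=0, M8=0, M9=1, M10=0, M11=0 → Y1=0, Y2=0; observed Y1=0, Y2=0. Eliminates M11 stuck-at-1.
Only M3 stuck-at-1 is consistent with every test.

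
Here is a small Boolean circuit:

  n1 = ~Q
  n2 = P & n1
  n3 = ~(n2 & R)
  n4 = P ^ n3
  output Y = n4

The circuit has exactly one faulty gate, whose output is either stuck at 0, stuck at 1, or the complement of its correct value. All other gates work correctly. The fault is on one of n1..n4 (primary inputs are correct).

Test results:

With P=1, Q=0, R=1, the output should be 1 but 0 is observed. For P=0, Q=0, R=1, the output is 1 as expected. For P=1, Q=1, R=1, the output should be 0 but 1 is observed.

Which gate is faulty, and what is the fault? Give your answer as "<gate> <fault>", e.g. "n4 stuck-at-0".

n1 inverted output

Fault-free values for test 1 (P=1, Q=0, R=1): n1=1, n2=1, n3=0, n4=1, giving Y=1. Observed 0.
Test 1: faults giving observed 0 are {n1 stuck-at-0, n1 inverted output, n2 stuck-at-0, n2 inverted output, n3 stuck-at-1, n3 inverted output, n4 stuck-at-0, n4 inverted output}.
Test 2 (P=0, Q=0, R=1): fault-free n1=1, n2=0, n3=1, n4=1 → 1; observed 1. Eliminates n2 inverted output, n3 inverted output, n4 stuck-at-0, n4 inverted output.
Test 3 (P=1, Q=1, R=1): fault-free n1=0, n2=0, n3=1, n4=0 → 0; observed 1. Eliminates n1 stuck-at-0, n2 stuck-at-0, n3 stuck-at-1.
Only n1 inverted output is consistent with every test.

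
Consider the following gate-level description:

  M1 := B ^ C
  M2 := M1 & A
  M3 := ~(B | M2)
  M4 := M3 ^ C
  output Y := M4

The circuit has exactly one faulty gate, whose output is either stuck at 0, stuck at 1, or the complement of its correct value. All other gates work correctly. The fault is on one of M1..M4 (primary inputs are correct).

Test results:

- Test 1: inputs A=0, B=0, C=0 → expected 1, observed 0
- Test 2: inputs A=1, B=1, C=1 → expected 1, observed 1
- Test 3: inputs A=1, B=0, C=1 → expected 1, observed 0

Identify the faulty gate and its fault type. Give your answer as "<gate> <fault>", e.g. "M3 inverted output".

Fault-free values for test 1 (A=0, B=0, C=0): M1=0, M2=0, M3=1, M4=1, giving Y=1. Observed 0.
Test 1: faults giving observed 0 are {M2 stuck-at-1, M2 inverted output, M3 stuck-at-0, M3 inverted output, M4 stuck-at-0, M4 inverted output}.
Test 2 (A=1, B=1, C=1): fault-free M1=0, M2=0, M3=0, M4=1 → 1; observed 1. Eliminates M3 inverted output, M4 stuck-at-0, M4 inverted output.
Test 3 (A=1, B=0, C=1): fault-free M1=1, M2=1, M3=0, M4=1 → 1; observed 0. Eliminates M2 stuck-at-1, M3 stuck-at-0.
Only M2 inverted output is consistent with every test.

M2 inverted output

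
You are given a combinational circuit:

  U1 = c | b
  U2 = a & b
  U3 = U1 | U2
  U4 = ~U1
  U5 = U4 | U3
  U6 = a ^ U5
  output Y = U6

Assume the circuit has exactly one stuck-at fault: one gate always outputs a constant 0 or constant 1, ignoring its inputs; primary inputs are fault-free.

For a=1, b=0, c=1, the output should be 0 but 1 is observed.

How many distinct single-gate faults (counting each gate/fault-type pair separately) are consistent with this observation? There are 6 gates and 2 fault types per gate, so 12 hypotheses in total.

Fault-free: U1=1, U2=0, U3=1, U4=0, U5=1, U6=0 → 0. Observed 1.
  U1 stuck-at-0: output 0 ✗
  U1 stuck-at-1: output 0 ✗
  U2 stuck-at-0: output 0 ✗
  U2 stuck-at-1: output 0 ✗
  U3 stuck-at-0: output 1 ✓
  U3 stuck-at-1: output 0 ✗
  U4 stuck-at-0: output 0 ✗
  U4 stuck-at-1: output 0 ✗
  U5 stuck-at-0: output 1 ✓
  U5 stuck-at-1: output 0 ✗
  U6 stuck-at-0: output 0 ✗
  U6 stuck-at-1: output 1 ✓
Consistent faults: {U3 stuck-at-0, U5 stuck-at-0, U6 stuck-at-1} — 3 in all.

3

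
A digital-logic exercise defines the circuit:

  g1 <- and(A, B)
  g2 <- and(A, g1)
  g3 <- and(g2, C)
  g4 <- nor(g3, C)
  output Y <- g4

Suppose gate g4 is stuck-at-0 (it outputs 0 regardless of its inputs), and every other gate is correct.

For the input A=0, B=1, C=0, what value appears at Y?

Propagate with g4 forced: g1=0, g2=0, g3=0, g4=0 [stuck-at-0].
So Y = 0. (Without the fault it would be 1.)

0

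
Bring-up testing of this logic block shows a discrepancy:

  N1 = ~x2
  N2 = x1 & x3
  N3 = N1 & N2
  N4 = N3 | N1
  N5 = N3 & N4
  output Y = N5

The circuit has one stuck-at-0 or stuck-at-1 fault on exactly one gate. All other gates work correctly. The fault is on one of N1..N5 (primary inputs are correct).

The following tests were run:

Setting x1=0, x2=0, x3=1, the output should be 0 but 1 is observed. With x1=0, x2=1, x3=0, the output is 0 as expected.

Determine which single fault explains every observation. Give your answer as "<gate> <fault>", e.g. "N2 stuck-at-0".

N2 stuck-at-1

Fault-free values for test 1 (x1=0, x2=0, x3=1): N1=1, N2=0, N3=0, N4=1, N5=0, giving Y=0. Observed 1.
Test 1: faults giving observed 1 are {N2 stuck-at-1, N3 stuck-at-1, N5 stuck-at-1}.
Test 2 (x1=0, x2=1, x3=0): fault-free N1=0, N2=0, N3=0, N4=0, N5=0 → 0; observed 0. Eliminates N3 stuck-at-1, N5 stuck-at-1.
Only N2 stuck-at-1 is consistent with every test.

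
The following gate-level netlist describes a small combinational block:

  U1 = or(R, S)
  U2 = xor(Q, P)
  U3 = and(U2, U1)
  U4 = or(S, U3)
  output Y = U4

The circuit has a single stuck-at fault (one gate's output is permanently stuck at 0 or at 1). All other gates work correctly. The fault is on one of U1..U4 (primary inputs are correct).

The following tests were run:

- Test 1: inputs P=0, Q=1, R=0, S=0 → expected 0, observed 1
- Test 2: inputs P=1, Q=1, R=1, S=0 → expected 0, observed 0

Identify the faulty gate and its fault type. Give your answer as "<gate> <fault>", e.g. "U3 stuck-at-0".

U1 stuck-at-1

Fault-free values for test 1 (P=0, Q=1, R=0, S=0): U1=0, U2=1, U3=0, U4=0, giving Y=0. Observed 1.
Test 1: faults giving observed 1 are {U1 stuck-at-1, U3 stuck-at-1, U4 stuck-at-1}.
Test 2 (P=1, Q=1, R=1, S=0): fault-free U1=1, U2=0, U3=0, U4=0 → 0; observed 0. Eliminates U3 stuck-at-1, U4 stuck-at-1.
Only U1 stuck-at-1 is consistent with every test.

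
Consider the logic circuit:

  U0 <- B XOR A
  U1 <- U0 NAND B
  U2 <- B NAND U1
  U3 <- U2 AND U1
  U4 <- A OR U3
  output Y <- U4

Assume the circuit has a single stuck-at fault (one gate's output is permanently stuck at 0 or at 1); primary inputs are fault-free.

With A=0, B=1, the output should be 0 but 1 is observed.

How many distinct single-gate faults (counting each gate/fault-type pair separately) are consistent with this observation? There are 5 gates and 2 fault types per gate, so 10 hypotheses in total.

2

Fault-free: U0=1, U1=0, U2=1, U3=0, U4=0 → 0. Observed 1.
  U0 stuck-at-0: output 0 ✗
  U0 stuck-at-1: output 0 ✗
  U1 stuck-at-0: output 0 ✗
  U1 stuck-at-1: output 0 ✗
  U2 stuck-at-0: output 0 ✗
  U2 stuck-at-1: output 0 ✗
  U3 stuck-at-0: output 0 ✗
  U3 stuck-at-1: output 1 ✓
  U4 stuck-at-0: output 0 ✗
  U4 stuck-at-1: output 1 ✓
Consistent faults: {U3 stuck-at-1, U4 stuck-at-1} — 2 in all.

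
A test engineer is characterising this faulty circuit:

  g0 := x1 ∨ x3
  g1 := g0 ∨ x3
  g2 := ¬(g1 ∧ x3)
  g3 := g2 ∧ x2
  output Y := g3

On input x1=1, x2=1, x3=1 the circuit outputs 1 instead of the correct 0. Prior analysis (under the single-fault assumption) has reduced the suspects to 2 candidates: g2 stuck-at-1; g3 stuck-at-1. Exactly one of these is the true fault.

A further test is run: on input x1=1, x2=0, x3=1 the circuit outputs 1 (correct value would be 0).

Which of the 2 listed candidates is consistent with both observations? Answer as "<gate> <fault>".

Evaluate each candidate on input x1=1, x2=0, x3=1:
  g2 stuck-at-1: g0=1, g1=1, g2=1 [stuck-at-1], g3=0 → 0 — eliminated
  g3 stuck-at-1: g0=1, g1=1, g2=0, g3=1 [stuck-at-1] → 1 — matches
Only g3 stuck-at-1 reproduces the observed 1.

g3 stuck-at-1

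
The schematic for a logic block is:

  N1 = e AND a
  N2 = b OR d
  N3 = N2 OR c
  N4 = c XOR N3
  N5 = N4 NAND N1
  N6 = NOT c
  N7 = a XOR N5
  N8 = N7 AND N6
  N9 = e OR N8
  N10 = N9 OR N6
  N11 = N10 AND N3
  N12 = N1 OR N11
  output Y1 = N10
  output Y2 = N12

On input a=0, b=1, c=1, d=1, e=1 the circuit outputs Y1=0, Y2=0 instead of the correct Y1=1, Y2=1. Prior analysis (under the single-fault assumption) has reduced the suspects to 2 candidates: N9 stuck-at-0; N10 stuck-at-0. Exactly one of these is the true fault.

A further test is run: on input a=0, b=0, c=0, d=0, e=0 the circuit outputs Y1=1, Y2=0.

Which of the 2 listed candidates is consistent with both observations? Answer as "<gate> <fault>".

N9 stuck-at-0

Evaluate each candidate on input a=0, b=0, c=0, d=0, e=0:
  N9 stuck-at-0: N1=0, N2=0, N3=0, N4=0, N5=1, N6=1, N7=1, N8=1, N9=0 [stuck-at-0], N10=1, N11=0, N12=0 → Y1=1, Y2=0 — matches
  N10 stuck-at-0: N1=0, N2=0, N3=0, N4=0, N5=1, N6=1, N7=1, N8=1, N9=1, N10=0 [stuck-at-0], N11=0, N12=0 → Y1=0, Y2=0 — eliminated
Only N9 stuck-at-0 reproduces the observed Y1=1, Y2=0.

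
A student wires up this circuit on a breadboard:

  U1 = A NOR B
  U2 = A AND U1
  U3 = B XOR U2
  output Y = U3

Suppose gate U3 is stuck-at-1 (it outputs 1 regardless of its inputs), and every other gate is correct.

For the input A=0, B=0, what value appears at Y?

Propagate with U3 forced: U1=1, U2=0, U3=1 [stuck-at-1].
So Y = 1. (Without the fault it would be 0.)

1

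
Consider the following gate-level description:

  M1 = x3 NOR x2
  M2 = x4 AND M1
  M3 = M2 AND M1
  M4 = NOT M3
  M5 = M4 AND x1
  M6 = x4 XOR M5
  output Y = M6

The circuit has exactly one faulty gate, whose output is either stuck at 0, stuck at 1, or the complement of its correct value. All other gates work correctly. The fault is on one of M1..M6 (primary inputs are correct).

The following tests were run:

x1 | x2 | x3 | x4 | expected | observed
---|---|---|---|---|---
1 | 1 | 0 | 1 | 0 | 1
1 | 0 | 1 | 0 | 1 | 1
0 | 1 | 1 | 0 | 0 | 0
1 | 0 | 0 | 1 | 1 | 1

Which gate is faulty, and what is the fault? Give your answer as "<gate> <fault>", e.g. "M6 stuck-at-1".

M1 stuck-at-1

Fault-free values for test 1 (x1=1, x2=1, x3=0, x4=1): M1=0, M2=0, M3=0, M4=1, M5=1, M6=0, giving Y=0. Observed 1.
Test 1: faults giving observed 1 are {M1 stuck-at-1, M1 inverted output, M3 stuck-at-1, M3 inverted output, M4 stuck-at-0, M4 inverted output, M5 stuck-at-0, M5 inverted output, M6 stuck-at-1, M6 inverted output}.
Test 2 (x1=1, x2=0, x3=1, x4=0): fault-free M1=0, M2=0, M3=0, M4=1, M5=1, M6=1 → 1; observed 1. Eliminates M3 stuck-at-1, M3 inverted output, M4 stuck-at-0, M4 inverted output, M5 stuck-at-0, M5 inverted output, M6 inverted output.
Test 3 (x1=0, x2=1, x3=1, x4=0): fault-free M1=0, M2=0, M3=0, M4=1, M5=0, M6=0 → 0; observed 0. Eliminates M6 stuck-at-1.
Test 4 (x1=1, x2=0, x3=0, x4=1): fault-free M1=1, M2=1, M3=1, M4=0, M5=0, M6=1 → 1; observed 1. Eliminates M1 inverted output.
Only M1 stuck-at-1 is consistent with every test.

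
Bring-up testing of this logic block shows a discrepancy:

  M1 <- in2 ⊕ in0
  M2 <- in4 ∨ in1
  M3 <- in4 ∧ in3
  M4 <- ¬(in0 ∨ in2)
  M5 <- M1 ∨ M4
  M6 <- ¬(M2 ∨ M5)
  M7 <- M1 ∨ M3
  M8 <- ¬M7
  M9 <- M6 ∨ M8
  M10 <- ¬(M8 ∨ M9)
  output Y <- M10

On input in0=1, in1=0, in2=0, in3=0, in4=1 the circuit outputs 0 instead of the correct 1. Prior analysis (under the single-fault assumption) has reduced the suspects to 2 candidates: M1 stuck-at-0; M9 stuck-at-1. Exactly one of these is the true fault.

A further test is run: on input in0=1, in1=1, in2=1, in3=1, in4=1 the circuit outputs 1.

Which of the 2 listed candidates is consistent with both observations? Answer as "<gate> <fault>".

M1 stuck-at-0

Evaluate each candidate on input in0=1, in1=1, in2=1, in3=1, in4=1:
  M1 stuck-at-0: M1=0 [stuck-at-0], M2=1, M3=1, M4=0, M5=0, M6=0, M7=1, M8=0, M9=0, M10=1 → 1 — matches
  M9 stuck-at-1: M1=0, M2=1, M3=1, M4=0, M5=0, M6=0, M7=1, M8=0, M9=1 [stuck-at-1], M10=0 → 0 — eliminated
Only M1 stuck-at-0 reproduces the observed 1.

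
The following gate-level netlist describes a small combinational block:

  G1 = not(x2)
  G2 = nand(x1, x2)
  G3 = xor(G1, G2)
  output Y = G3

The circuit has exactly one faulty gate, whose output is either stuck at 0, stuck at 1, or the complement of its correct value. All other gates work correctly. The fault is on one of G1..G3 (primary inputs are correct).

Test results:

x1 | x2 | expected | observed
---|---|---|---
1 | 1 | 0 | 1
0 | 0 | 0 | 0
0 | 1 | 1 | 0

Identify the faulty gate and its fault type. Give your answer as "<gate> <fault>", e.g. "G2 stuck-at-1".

Fault-free values for test 1 (x1=1, x2=1): G1=0, G2=0, G3=0, giving Y=0. Observed 1.
Test 1: faults giving observed 1 are {G1 stuck-at-1, G1 inverted output, G2 stuck-at-1, G2 inverted output, G3 stuck-at-1, G3 inverted output}.
Test 2 (x1=0, x2=0): fault-free G1=1, G2=1, G3=0 → 0; observed 0. Eliminates G1 inverted output, G2 inverted output, G3 stuck-at-1, G3 inverted output.
Test 3 (x1=0, x2=1): fault-free G1=0, G2=1, G3=1 → 1; observed 0. Eliminates G2 stuck-at-1.
Only G1 stuck-at-1 is consistent with every test.

G1 stuck-at-1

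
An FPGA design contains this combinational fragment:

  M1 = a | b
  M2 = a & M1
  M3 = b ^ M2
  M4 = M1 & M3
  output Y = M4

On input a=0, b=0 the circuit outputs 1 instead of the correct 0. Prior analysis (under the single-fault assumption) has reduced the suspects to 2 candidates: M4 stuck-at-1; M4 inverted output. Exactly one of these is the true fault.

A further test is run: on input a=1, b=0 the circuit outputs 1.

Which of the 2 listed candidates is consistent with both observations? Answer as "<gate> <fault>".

Evaluate each candidate on input a=1, b=0:
  M4 stuck-at-1: M1=1, M2=1, M3=1, M4=1 [stuck-at-1] → 1 — matches
  M4 inverted output: M1=1, M2=1, M3=1, M4=0 [inverted output] → 0 — eliminated
Only M4 stuck-at-1 reproduces the observed 1.

M4 stuck-at-1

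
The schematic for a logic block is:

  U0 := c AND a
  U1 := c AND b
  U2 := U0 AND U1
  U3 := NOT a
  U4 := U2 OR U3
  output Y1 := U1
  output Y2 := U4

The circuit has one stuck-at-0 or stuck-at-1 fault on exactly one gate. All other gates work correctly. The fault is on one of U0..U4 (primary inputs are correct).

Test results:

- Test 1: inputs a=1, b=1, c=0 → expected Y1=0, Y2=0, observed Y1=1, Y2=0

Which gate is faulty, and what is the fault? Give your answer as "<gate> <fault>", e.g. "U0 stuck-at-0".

U1 stuck-at-1

Fault-free values for test 1 (a=1, b=1, c=0): U0=0, U1=0, U2=0, U3=0, U4=0, giving Y1=0, Y2=0. Observed Y1=1, Y2=0.
Test 1: faults giving observed Y1=1, Y2=0 are {U1 stuck-at-1}.
Only U1 stuck-at-1 is consistent with every test.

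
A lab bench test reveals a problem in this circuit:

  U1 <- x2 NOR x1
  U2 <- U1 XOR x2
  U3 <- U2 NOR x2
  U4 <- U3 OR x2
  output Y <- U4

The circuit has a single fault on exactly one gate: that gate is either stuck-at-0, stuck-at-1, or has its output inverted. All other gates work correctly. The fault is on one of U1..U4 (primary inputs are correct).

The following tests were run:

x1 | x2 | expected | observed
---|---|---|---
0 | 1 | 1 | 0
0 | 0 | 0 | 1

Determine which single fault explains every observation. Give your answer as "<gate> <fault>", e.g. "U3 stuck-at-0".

U4 inverted output

Fault-free values for test 1 (x1=0, x2=1): U1=0, U2=1, U3=0, U4=1, giving Y=1. Observed 0.
Test 1: faults giving observed 0 are {U4 stuck-at-0, U4 inverted output}.
Test 2 (x1=0, x2=0): fault-free U1=1, U2=1, U3=0, U4=0 → 0; observed 1. Eliminates U4 stuck-at-0.
Only U4 inverted output is consistent with every test.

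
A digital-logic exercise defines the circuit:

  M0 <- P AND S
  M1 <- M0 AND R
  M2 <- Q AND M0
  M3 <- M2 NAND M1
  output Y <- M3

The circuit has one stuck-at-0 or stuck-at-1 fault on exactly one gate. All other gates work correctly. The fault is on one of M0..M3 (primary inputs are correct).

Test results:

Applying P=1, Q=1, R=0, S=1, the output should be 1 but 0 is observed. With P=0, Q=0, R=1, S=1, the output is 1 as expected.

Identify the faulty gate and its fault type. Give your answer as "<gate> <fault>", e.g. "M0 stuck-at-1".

M1 stuck-at-1

Fault-free values for test 1 (P=1, Q=1, R=0, S=1): M0=1, M1=0, M2=1, M3=1, giving Y=1. Observed 0.
Test 1: faults giving observed 0 are {M1 stuck-at-1, M3 stuck-at-0}.
Test 2 (P=0, Q=0, R=1, S=1): fault-free M0=0, M1=0, M2=0, M3=1 → 1; observed 1. Eliminates M3 stuck-at-0.
Only M1 stuck-at-1 is consistent with every test.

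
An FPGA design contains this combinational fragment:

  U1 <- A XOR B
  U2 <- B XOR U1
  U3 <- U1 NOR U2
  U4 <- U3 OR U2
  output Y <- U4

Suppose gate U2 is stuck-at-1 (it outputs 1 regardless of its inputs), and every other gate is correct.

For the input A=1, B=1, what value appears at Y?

Propagate with U2 forced: U1=0, U2=1 [stuck-at-1], U3=0, U4=1.
So Y = 1. (Same as the fault-free value — the fault is masked on this input.)

1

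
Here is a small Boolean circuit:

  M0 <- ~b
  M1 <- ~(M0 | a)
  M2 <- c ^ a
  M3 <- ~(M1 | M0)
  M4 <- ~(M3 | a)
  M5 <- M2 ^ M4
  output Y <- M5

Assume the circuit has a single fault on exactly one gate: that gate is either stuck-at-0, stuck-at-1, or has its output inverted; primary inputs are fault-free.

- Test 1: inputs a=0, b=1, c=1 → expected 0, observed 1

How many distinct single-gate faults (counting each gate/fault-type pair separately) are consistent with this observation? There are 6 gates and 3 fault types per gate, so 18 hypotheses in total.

10

Fault-free: M0=0, M1=1, M2=1, M3=0, M4=1, M5=0 → 0. Observed 1.
  M0: none of the 3 fault types match ✗
  M1: stuck-at-0, inverted output ✓; others ✗
  M2: stuck-at-0, inverted output ✓; others ✗
  M3: stuck-at-1, inverted output ✓; others ✗
  M4: stuck-at-0, inverted output ✓; others ✗
  M5: stuck-at-1, inverted output ✓; others ✗
Consistent faults: {M1 stuck-at-0, M1 inverted output, M2 stuck-at-0, M2 inverted output, M3 stuck-at-1, M3 inverted output, M4 stuck-at-0, M4 inverted output, M5 stuck-at-1, M5 inverted output} — 10 in all.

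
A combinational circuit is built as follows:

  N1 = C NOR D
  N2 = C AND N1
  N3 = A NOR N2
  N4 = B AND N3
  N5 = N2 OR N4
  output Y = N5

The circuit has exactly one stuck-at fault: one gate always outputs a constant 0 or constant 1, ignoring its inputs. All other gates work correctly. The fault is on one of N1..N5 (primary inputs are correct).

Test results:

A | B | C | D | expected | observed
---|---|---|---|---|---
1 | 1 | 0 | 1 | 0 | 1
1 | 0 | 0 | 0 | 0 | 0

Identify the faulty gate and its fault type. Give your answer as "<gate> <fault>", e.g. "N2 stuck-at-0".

Fault-free values for test 1 (A=1, B=1, C=0, D=1): N1=0, N2=0, N3=0, N4=0, N5=0, giving Y=0. Observed 1.
Test 1: faults giving observed 1 are {N2 stuck-at-1, N3 stuck-at-1, N4 stuck-at-1, N5 stuck-at-1}.
Test 2 (A=1, B=0, C=0, D=0): fault-free N1=1, N2=0, N3=0, N4=0, N5=0 → 0; observed 0. Eliminates N2 stuck-at-1, N4 stuck-at-1, N5 stuck-at-1.
Only N3 stuck-at-1 is consistent with every test.

N3 stuck-at-1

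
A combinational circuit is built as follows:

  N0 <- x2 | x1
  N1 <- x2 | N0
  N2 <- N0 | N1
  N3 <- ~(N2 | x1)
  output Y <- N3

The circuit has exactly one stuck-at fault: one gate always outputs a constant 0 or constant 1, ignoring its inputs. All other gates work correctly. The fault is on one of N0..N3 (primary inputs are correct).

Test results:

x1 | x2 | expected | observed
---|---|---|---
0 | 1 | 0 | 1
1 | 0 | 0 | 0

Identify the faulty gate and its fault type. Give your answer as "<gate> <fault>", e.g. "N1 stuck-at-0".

Fault-free values for test 1 (x1=0, x2=1): N0=1, N1=1, N2=1, N3=0, giving Y=0. Observed 1.
Test 1: faults giving observed 1 are {N2 stuck-at-0, N3 stuck-at-1}.
Test 2 (x1=1, x2=0): fault-free N0=1, N1=1, N2=1, N3=0 → 0; observed 0. Eliminates N3 stuck-at-1.
Only N2 stuck-at-0 is consistent with every test.

N2 stuck-at-0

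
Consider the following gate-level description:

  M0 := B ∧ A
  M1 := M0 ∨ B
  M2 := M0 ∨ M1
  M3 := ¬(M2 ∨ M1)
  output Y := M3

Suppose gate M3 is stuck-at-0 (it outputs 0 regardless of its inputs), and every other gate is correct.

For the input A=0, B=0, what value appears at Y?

0

Propagate with M3 forced: M0=0, M1=0, M2=0, M3=0 [stuck-at-0].
So Y = 0. (Without the fault it would be 1.)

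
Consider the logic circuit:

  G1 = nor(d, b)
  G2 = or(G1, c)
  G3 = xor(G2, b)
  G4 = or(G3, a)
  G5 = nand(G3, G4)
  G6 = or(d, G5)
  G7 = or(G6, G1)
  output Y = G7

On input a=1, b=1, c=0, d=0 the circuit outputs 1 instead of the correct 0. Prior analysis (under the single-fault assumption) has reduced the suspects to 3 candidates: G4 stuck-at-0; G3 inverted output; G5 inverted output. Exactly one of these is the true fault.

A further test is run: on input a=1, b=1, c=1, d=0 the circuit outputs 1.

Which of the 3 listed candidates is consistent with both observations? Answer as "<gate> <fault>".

Evaluate each candidate on input a=1, b=1, c=1, d=0:
  G4 stuck-at-0: G1=0, G2=1, G3=0, G4=0 [stuck-at-0], G5=1, G6=1, G7=1 → 1 — matches
  G3 inverted output: G1=0, G2=1, G3=1 [inverted output], G4=1, G5=0, G6=0, G7=0 → 0 — eliminated
  G5 inverted output: G1=0, G2=1, G3=0, G4=1, G5=0 [inverted output], G6=0, G7=0 → 0 — eliminated
Only G4 stuck-at-0 reproduces the observed 1.

G4 stuck-at-0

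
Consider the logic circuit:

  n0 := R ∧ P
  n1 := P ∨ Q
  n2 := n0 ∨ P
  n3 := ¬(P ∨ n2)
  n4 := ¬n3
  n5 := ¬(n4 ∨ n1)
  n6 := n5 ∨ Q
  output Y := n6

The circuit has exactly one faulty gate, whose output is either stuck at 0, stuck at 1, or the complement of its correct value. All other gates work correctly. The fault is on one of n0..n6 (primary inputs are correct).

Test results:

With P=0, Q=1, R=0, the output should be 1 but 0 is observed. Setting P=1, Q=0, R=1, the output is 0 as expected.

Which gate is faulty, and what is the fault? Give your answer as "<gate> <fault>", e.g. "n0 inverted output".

Fault-free values for test 1 (P=0, Q=1, R=0): n0=0, n1=1, n2=0, n3=1, n4=0, n5=0, n6=1, giving Y=1. Observed 0.
Test 1: faults giving observed 0 are {n6 stuck-at-0, n6 inverted output}.
Test 2 (P=1, Q=0, R=1): fault-free n0=1, n1=1, n2=1, n3=0, n4=1, n5=0, n6=0 → 0; observed 0. Eliminates n6 inverted output.
Only n6 stuck-at-0 is consistent with every test.

n6 stuck-at-0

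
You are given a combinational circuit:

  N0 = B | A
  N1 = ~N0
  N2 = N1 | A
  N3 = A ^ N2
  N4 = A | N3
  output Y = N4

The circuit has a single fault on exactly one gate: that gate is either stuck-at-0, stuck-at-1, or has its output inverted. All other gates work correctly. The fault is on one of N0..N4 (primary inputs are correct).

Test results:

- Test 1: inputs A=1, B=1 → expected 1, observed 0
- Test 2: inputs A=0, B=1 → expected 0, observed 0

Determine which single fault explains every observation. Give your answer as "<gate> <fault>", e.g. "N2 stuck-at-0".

Fault-free values for test 1 (A=1, B=1): N0=1, N1=0, N2=1, N3=0, N4=1, giving Y=1. Observed 0.
Test 1: faults giving observed 0 are {N4 stuck-at-0, N4 inverted output}.
Test 2 (A=0, B=1): fault-free N0=1, N1=0, N2=0, N3=0, N4=0 → 0; observed 0. Eliminates N4 inverted output.
Only N4 stuck-at-0 is consistent with every test.

N4 stuck-at-0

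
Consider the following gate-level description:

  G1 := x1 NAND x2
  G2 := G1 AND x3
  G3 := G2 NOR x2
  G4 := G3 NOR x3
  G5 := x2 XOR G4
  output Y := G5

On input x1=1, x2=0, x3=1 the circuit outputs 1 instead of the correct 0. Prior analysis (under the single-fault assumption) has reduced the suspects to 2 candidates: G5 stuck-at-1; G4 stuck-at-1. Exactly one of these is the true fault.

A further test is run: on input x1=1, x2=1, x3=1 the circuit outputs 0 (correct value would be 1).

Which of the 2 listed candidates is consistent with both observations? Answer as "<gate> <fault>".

Evaluate each candidate on input x1=1, x2=1, x3=1:
  G5 stuck-at-1: G1=0, G2=0, G3=0, G4=0, G5=1 [stuck-at-1] → 1 — eliminated
  G4 stuck-at-1: G1=0, G2=0, G3=0, G4=1 [stuck-at-1], G5=0 → 0 — matches
Only G4 stuck-at-1 reproduces the observed 0.

G4 stuck-at-1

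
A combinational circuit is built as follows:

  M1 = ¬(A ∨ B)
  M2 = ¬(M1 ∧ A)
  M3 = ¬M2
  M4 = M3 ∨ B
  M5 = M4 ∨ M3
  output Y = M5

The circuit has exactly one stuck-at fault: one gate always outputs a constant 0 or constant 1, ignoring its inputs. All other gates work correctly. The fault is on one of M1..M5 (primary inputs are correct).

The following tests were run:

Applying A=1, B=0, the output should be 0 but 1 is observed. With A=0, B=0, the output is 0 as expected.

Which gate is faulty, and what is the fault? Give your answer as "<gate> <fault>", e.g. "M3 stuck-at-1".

Fault-free values for test 1 (A=1, B=0): M1=0, M2=1, M3=0, M4=0, M5=0, giving Y=0. Observed 1.
Test 1: faults giving observed 1 are {M1 stuck-at-1, M2 stuck-at-0, M3 stuck-at-1, M4 stuck-at-1, M5 stuck-at-1}.
Test 2 (A=0, B=0): fault-free M1=1, M2=1, M3=0, M4=0, M5=0 → 0; observed 0. Eliminates M2 stuck-at-0, M3 stuck-at-1, M4 stuck-at-1, M5 stuck-at-1.
Only M1 stuck-at-1 is consistent with every test.

M1 stuck-at-1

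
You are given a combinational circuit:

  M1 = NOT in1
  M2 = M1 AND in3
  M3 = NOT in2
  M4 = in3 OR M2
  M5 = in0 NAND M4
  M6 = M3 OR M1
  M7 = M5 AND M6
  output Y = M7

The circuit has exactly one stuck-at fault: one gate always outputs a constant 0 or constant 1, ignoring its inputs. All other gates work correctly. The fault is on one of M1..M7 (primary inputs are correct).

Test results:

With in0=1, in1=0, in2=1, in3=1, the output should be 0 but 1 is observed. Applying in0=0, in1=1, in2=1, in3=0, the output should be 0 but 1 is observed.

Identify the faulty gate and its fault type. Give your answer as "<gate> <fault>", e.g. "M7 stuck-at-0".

Fault-free values for test 1 (in0=1, in1=0, in2=1, in3=1): M1=1, M2=1, M3=0, M4=1, M5=0, M6=1, M7=0, giving Y=0. Observed 1.
Test 1: faults giving observed 1 are {M4 stuck-at-0, M5 stuck-at-1, M7 stuck-at-1}.
Test 2 (in0=0, in1=1, in2=1, in3=0): fault-free M1=0, M2=0, M3=0, M4=0, M5=1, M6=0, M7=0 → 0; observed 1. Eliminates M4 stuck-at-0, M5 stuck-at-1.
Only M7 stuck-at-1 is consistent with every test.

M7 stuck-at-1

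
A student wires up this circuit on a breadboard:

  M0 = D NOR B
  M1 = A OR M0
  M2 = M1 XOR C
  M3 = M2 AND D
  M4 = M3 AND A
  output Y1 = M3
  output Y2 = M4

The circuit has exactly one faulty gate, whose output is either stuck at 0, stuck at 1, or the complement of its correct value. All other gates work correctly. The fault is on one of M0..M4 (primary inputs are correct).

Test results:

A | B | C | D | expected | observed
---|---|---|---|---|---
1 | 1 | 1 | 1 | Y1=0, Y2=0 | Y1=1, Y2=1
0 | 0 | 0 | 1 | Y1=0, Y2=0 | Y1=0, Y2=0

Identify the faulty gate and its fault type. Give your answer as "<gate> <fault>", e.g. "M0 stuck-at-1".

Fault-free values for test 1 (A=1, B=1, C=1, D=1): M0=0, M1=1, M2=0, M3=0, M4=0, giving Y1=0, Y2=0. Observed Y1=1, Y2=1.
Test 1: faults giving observed Y1=1, Y2=1 are {M1 stuck-at-0, M1 inverted output, M2 stuck-at-1, M2 inverted output, M3 stuck-at-1, M3 inverted output}.
Test 2 (A=0, B=0, C=0, D=1): fault-free M0=0, M1=0, M2=0, M3=0, M4=0 → Y1=0, Y2=0; observed Y1=0, Y2=0. Eliminates M1 inverted output, M2 stuck-at-1, M2 inverted output, M3 stuck-at-1, M3 inverted output.
Only M1 stuck-at-0 is consistent with every test.

M1 stuck-at-0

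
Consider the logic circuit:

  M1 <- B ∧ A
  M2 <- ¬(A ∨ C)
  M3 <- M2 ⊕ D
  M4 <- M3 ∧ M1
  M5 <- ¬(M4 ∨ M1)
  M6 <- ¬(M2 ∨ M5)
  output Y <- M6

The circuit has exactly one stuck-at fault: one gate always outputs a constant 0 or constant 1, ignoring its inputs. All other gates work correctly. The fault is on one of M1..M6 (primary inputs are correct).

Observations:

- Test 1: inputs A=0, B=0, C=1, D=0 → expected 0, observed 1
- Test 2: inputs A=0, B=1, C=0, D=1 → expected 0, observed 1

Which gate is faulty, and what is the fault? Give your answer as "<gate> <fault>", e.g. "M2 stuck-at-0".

Fault-free values for test 1 (A=0, B=0, C=1, D=0): M1=0, M2=0, M3=0, M4=0, M5=1, M6=0, giving Y=0. Observed 1.
Test 1: faults giving observed 1 are {M1 stuck-at-1, M4 stuck-at-1, M5 stuck-at-0, M6 stuck-at-1}.
Test 2 (A=0, B=1, C=0, D=1): fault-free M1=0, M2=1, M3=0, M4=0, M5=1, M6=0 → 0; observed 1. Eliminates M1 stuck-at-1, M4 stuck-at-1, M5 stuck-at-0.
Only M6 stuck-at-1 is consistent with every test.

M6 stuck-at-1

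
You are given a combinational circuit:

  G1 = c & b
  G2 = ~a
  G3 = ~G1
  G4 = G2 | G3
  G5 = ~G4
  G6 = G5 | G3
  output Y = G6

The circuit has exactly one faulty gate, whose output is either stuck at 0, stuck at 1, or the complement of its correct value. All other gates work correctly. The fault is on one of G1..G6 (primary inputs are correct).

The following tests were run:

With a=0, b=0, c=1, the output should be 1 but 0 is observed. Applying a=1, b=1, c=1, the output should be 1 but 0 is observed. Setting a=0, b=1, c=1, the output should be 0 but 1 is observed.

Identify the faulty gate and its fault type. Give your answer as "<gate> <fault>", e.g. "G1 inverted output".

Fault-free values for test 1 (a=0, b=0, c=1): G1=0, G2=1, G3=1, G4=1, G5=0, G6=1, giving Y=1. Observed 0.
Test 1: faults giving observed 0 are {G1 stuck-at-1, G1 inverted output, G3 stuck-at-0, G3 inverted output, G6 stuck-at-0, G6 inverted output}.
Test 2 (a=1, b=1, c=1): fault-free G1=1, G2=0, G3=0, G4=0, G5=1, G6=1 → 1; observed 0. Eliminates G1 stuck-at-1, G1 inverted output, G3 stuck-at-0, G3 inverted output.
Test 3 (a=0, b=1, c=1): fault-free G1=1, G2=1, G3=0, G4=1, G5=0, G6=0 → 0; observed 1. Eliminates G6 stuck-at-0.
Only G6 inverted output is consistent with every test.

G6 inverted output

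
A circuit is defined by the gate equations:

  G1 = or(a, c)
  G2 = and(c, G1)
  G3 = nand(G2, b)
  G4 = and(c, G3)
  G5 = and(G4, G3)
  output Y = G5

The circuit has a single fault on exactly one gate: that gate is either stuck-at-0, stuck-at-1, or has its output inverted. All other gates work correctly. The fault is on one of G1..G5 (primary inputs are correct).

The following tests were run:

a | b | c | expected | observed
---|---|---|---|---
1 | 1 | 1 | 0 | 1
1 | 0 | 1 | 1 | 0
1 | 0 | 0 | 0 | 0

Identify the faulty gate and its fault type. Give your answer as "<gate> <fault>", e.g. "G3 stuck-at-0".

Fault-free values for test 1 (a=1, b=1, c=1): G1=1, G2=1, G3=0, G4=0, G5=0, giving Y=0. Observed 1.
Test 1: faults giving observed 1 are {G1 stuck-at-0, G1 inverted output, G2 stuck-at-0, G2 inverted output, G3 stuck-at-1, G3 inverted output, G5 stuck-at-1, G5 inverted output}.
Test 2 (a=1, b=0, c=1): fault-free G1=1, G2=1, G3=1, G4=1, G5=1 → 1; observed 0. Eliminates G1 stuck-at-0, G1 inverted output, G2 stuck-at-0, G2 inverted output, G3 stuck-at-1, G5 stuck-at-1.
Test 3 (a=1, b=0, c=0): fault-free G1=1, G2=0, G3=1, G4=0, G5=0 → 0; observed 0. Eliminates G5 inverted output.
Only G3 inverted output is consistent with every test.

G3 inverted output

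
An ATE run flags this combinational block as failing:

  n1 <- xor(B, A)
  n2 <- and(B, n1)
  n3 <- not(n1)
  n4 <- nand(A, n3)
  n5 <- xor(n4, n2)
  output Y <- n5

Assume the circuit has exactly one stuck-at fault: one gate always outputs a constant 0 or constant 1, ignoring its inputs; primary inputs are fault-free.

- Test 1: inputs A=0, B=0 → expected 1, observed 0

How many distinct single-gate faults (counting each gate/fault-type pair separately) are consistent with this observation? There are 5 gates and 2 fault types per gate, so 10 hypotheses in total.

Fault-free: n1=0, n2=0, n3=1, n4=1, n5=1 → 1. Observed 0.
  n1 stuck-at-0: output 1 ✗
  n1 stuck-at-1: output 1 ✗
  n2 stuck-at-0: output 1 ✗
  n2 stuck-at-1: output 0 ✓
  n3 stuck-at-0: output 1 ✗
  n3 stuck-at-1: output 1 ✗
  n4 stuck-at-0: output 0 ✓
  n4 stuck-at-1: output 1 ✗
  n5 stuck-at-0: output 0 ✓
  n5 stuck-at-1: output 1 ✗
Consistent faults: {n2 stuck-at-1, n4 stuck-at-0, n5 stuck-at-0} — 3 in all.

3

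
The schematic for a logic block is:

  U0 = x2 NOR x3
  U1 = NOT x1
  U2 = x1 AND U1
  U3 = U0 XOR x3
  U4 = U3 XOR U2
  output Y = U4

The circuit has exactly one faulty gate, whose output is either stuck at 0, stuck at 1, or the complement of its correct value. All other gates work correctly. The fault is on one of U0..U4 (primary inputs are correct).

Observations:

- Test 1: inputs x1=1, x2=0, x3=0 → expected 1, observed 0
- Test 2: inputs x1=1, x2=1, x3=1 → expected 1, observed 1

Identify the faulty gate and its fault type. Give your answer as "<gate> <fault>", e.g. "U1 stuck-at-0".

Fault-free values for test 1 (x1=1, x2=0, x3=0): U0=1, U1=0, U2=0, U3=1, U4=1, giving Y=1. Observed 0.
Test 1: faults giving observed 0 are {U0 stuck-at-0, U0 inverted output, U1 stuck-at-1, U1 inverted output, U2 stuck-at-1, U2 inverted output, U3 stuck-at-0, U3 inverted output, U4 stuck-at-0, U4 inverted output}.
Test 2 (x1=1, x2=1, x3=1): fault-free U0=0, U1=0, U2=0, U3=1, U4=1 → 1; observed 1. Eliminates U0 inverted output, U1 stuck-at-1, U1 inverted output, U2 stuck-at-1, U2 inverted output, U3 stuck-at-0, U3 inverted output, U4 stuck-at-0, U4 inverted output.
Only U0 stuck-at-0 is consistent with every test.

U0 stuck-at-0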